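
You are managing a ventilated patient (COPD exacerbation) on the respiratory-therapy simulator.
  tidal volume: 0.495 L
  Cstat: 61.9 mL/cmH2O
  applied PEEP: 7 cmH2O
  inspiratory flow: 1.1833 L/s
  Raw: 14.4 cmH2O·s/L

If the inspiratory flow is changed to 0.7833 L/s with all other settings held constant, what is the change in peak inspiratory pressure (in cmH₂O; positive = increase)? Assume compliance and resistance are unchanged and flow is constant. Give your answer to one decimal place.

-5.8

PIP = Vt/C + R·V̇ + PEEP (constant-flow equation of motion).
Only the resistive term changes: ΔPIP = R × ΔV̇ = 14.4 × (0.7833 − 1.1833) = 14.4 × -0.4 = -5.76 cmH2O.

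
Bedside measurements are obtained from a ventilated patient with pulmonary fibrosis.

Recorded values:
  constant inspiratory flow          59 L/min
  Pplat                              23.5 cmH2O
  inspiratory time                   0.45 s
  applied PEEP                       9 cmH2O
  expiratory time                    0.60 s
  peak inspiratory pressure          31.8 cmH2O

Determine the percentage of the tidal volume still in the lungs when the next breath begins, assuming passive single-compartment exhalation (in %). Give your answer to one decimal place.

9.7

Flow: 59 L/min ÷ 60 = 0.9833 L/s.
Vt = flow × Ti = 0.9833 L/s × 0.45 s × 1000 mL/L = 442.49 mL.
R = (PIP − Pplat)/V̇ = (31.8 − 23.5) / 0.9833 = 8.3/0.9833 = 8.441 cmH2O·s/L.
C = Vt/(Pplat − PEEP) = 442.49 / (23.5 − 9) = 442.49/14.5 = 30.517 mL/cmH2O.
τ = R × C = 8.441 × 0.03052 L/cmH2O = 0.2576 s.
Fraction remaining at end-expiration = e^(−Te/τ) = e^(−0.60/0.2576) = 0.09737 → 9.737%.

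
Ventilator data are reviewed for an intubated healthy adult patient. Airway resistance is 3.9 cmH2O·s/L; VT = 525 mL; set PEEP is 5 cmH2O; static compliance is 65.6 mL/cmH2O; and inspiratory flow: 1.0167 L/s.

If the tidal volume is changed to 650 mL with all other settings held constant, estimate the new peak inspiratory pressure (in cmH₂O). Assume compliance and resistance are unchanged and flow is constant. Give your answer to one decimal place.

18.9

PIP = Vt/C + R·V̇ + PEEP (constant-flow equation of motion).
Only the elastic term changes: ΔPIP = ΔVt / C = (650 − 525) / 65.6 = 1.905 cmH2O.
Original PIP = 525/65.6 + 3.9×1.0167 + 5 = 16.968 cmH2O; new PIP = 16.968 + (1.905) = 18.873 cmH2O.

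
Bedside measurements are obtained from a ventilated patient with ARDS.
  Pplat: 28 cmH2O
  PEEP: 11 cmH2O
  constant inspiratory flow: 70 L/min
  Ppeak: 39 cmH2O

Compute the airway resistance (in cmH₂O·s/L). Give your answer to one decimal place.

9.4

Flow: 70 L/min ÷ 60 = 1.1667 L/s.
Raw = (PIP − Pplat) / flow = (39 − 28) / 1.1667 = 11.0 / 1.1667 = 9.428 cmH2O·s/L.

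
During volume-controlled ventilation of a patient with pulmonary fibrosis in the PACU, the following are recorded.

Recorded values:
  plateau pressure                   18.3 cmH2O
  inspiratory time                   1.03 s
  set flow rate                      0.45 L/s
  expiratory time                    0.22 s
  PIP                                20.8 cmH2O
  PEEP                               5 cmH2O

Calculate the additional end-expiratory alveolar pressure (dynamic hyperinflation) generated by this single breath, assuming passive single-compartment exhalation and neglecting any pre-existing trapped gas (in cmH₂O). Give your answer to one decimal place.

4.3

Vt = flow × Ti = 0.45 L/s × 1.03 s × 1000 mL/L = 463.5 mL.
R = (PIP − Pplat)/V̇ = (20.8 − 18.3) / 0.45 = 2.5/0.45 = 5.556 cmH2O·s/L.
C = Vt/(Pplat − PEEP) = 463.5 / (18.3 − 5) = 463.5/13.3 = 34.85 mL/cmH2O.
τ = R × C = 5.556 × 0.03485 L/cmH2O = 0.1936 s.
Fraction remaining = e^(−Te/τ) = e^(−0.22/0.1936) = 0.321; trapped volume = 463.5 × 0.321 = 148.78 mL.
Additional alveolar pressure from trapping ≈ V_trapped / C = 148.78 / 34.85 = 4.269 cmH2O.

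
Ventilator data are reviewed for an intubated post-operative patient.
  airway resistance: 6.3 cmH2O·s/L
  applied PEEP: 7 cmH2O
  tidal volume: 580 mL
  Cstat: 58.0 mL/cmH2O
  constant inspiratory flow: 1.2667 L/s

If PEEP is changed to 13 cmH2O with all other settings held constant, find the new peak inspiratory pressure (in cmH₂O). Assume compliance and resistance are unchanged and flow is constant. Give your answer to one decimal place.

31.0

PIP = Vt/C + R·V̇ + PEEP (constant-flow equation of motion).
Only the baseline term changes: ΔPIP = ΔPEEP = 13 − 7 = 6.0 cmH2O.
Original PIP = 580/58.0 + 6.3×1.2667 + 7 = 24.98 cmH2O; new PIP = 24.98 + (6.0) = 30.98 cmH2O.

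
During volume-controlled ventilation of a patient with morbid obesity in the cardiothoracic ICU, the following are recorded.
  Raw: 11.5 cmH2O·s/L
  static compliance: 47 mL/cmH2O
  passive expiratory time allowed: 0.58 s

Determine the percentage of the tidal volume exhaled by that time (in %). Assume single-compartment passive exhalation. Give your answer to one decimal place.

65.8

τ = R × C = 11.5 × 47 mL/cmH2O = 11.5 × 0.047 L/cmH2O = 0.5405 s.
Passive exhalation: V(t)/V₀ = e^(−t/τ) = e^(−0.58/0.5405) = 0.342.
Fraction exhaled = 1 − 0.342 = 0.658 → 65.8%.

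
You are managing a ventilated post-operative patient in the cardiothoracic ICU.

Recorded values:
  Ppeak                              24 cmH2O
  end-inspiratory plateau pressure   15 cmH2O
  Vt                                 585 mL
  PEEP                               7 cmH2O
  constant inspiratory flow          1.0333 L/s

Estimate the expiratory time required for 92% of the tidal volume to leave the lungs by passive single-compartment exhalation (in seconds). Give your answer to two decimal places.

1.61

R = (PIP − Pplat)/V̇ = (24 − 15) / 1.0333 = 9.0/1.0333 = 8.71 cmH2O·s/L.
C = Vt/(Pplat − PEEP) = 585.0 / (15 − 7) = 585.0/8.0 = 73.125 mL/cmH2O.
τ = R × C = 8.71 × 0.07313 L/cmH2O = 0.637 s.
t = −τ·ln(1 − 0.92) = −0.637·ln(0.08) = 1.609 s.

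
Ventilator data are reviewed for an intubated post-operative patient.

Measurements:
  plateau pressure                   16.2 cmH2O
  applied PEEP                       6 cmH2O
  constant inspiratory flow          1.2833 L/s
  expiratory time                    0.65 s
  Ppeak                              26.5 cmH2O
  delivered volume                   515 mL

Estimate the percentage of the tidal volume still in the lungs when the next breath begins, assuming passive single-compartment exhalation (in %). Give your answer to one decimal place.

R = (PIP − Pplat)/V̇ = (26.5 − 16.2) / 1.2833 = 10.3/1.2833 = 8.026 cmH2O·s/L.
C = Vt/(Pplat − PEEP) = 515.0 / (16.2 − 6) = 515.0/10.2 = 50.49 mL/cmH2O.
τ = R × C = 8.026 × 0.05049 L/cmH2O = 0.4052 s.
Fraction remaining at end-expiration = e^(−Te/τ) = e^(−0.65/0.4052) = 0.2011 → 20.11%.

20.1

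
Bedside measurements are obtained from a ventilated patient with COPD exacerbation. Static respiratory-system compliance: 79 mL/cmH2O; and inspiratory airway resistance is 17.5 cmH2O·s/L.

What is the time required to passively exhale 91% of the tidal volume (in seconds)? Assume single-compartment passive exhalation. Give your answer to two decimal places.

3.33

τ = R × C = 17.5 × 79 mL/cmH2O = 17.5 × 0.079 L/cmH2O = 1.383 s.
Exhaled fraction f = 1 − e^(−t/τ) → t = −τ·ln(1 − f) = −1.383·ln(0.09) = 3.33 s.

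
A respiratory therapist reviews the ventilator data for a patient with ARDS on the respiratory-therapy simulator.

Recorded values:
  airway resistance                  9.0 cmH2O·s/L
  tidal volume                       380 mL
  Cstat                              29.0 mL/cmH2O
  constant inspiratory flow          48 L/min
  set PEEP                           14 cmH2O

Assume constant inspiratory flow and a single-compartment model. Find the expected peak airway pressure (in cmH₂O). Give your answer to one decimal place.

34.3

Flow: 48 L/min ÷ 60 = 0.8 L/s.
Equation of motion (constant flow): PIP = Vt/C + R·V̇ + PEEP.
PIP = 380/29.0 + 9.0×0.8 + 14 = 13.103 + 7.2 + 14 = 34.303 cmH2O.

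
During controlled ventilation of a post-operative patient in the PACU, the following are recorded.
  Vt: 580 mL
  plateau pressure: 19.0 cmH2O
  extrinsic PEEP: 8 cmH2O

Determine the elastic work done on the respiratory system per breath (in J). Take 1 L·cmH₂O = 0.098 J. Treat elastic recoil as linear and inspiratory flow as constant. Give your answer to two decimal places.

0.31

Elastic work ≈ ½ × (Pplat − PEEP) × Vt = 0.5 × (19.0 − 8) × 0.580 L = 0.5 × 11.0 × 0.580 = 3.19 L·cmH2O.
× 0.098 J/(L·cmH2O) → 0.3126 J.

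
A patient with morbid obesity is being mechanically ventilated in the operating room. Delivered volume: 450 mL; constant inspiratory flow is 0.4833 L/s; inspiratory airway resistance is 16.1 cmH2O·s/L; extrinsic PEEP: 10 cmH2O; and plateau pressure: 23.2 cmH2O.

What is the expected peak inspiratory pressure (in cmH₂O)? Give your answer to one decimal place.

31.0

PIP = Pplat + Raw × flow = 23.2 + 16.1 × 0.4833 = 23.2 + 7.781 = 30.981 cmH2O.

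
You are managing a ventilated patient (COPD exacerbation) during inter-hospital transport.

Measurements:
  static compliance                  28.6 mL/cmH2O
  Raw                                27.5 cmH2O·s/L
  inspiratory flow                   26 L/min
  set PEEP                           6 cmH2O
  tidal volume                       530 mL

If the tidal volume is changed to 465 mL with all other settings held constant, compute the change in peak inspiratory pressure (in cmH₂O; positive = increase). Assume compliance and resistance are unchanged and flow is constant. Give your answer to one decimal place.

-2.3

PIP = Vt/C + R·V̇ + PEEP (constant-flow equation of motion).
Only the elastic term changes: ΔPIP = ΔVt / C = (465 − 530) / 28.6 = -2.273 cmH2O.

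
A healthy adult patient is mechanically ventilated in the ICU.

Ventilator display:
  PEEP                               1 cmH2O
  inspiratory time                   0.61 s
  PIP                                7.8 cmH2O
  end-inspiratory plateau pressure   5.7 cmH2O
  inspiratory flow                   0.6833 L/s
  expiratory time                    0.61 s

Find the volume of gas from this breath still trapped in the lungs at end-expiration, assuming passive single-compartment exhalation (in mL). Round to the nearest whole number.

44

Vt = flow × Ti = 0.6833 L/s × 0.61 s × 1000 mL/L = 416.81 mL.
R = (PIP − Pplat)/V̇ = (7.8 − 5.7) / 0.6833 = 2.1/0.6833 = 3.073 cmH2O·s/L.
C = Vt/(Pplat − PEEP) = 416.81 / (5.7 − 1) = 416.81/4.7 = 88.683 mL/cmH2O.
τ = R × C = 3.073 × 0.08868 L/cmH2O = 0.2725 s.
Fraction remaining = e^(−Te/τ) = e^(−0.61/0.2725) = 0.1066.
Trapped volume = 416.81 × 0.1066 = 44.432 mL.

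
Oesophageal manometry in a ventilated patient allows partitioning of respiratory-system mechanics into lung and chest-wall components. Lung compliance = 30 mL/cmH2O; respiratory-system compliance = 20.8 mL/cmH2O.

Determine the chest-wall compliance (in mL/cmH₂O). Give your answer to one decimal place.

67.8

1/Ccw = 1/Crs − 1/CL.
1/Ccw = 1/20.8 − 1/30 = 0.01474.
Ccw = 67.843 mL/cmH2O.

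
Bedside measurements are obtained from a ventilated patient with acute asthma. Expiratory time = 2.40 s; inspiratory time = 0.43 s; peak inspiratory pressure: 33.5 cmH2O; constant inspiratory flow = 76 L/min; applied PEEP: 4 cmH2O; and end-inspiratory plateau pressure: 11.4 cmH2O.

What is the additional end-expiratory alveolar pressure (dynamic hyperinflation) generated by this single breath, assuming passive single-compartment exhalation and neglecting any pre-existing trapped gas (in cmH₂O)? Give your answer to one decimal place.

1.1

Flow: 76 L/min ÷ 60 = 1.2667 L/s.
Vt = flow × Ti = 1.2667 L/s × 0.43 s × 1000 mL/L = 544.68 mL.
R = (PIP − Pplat)/V̇ = (33.5 − 11.4) / 1.2667 = 22.1/1.2667 = 17.447 cmH2O·s/L.
C = Vt/(Pplat − PEEP) = 544.68 / (11.4 − 4) = 544.68/7.4 = 73.605 mL/cmH2O.
τ = R × C = 17.447 × 0.07361 L/cmH2O = 1.284 s.
Fraction remaining = e^(−Te/τ) = e^(−2.40/1.284) = 0.1543; trapped volume = 544.68 × 0.1543 = 84.044 mL.
Additional alveolar pressure from trapping ≈ V_trapped / C = 84.044 / 73.605 = 1.142 cmH2O.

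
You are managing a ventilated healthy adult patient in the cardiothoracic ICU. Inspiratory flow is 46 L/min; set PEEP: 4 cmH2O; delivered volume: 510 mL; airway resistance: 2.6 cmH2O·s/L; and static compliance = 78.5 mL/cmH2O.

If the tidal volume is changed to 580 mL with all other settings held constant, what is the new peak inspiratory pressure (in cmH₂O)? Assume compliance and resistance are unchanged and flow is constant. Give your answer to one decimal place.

Flow: 46 L/min ÷ 60 = 0.7667 L/s.
PIP = Vt/C + R·V̇ + PEEP (constant-flow equation of motion).
Only the elastic term changes: ΔPIP = ΔVt / C = (580 − 510) / 78.5 = 0.8917 cmH2O.
Original PIP = 510/78.5 + 2.6×0.7667 + 4 = 12.49 cmH2O; new PIP = 12.49 + (0.8917) = 13.382 cmH2O.

13.4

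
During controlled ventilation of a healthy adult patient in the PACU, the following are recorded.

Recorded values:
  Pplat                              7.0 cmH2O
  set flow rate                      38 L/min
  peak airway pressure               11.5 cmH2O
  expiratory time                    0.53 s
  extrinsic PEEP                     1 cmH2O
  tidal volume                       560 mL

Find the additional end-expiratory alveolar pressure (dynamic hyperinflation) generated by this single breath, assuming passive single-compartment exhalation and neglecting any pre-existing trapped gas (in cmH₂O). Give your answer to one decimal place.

2.7

Flow: 38 L/min ÷ 60 = 0.6333 L/s.
R = (PIP − Pplat)/V̇ = (11.5 − 7.0) / 0.6333 = 4.5/0.6333 = 7.106 cmH2O·s/L.
C = Vt/(Pplat − PEEP) = 560.0 / (7.0 − 1) = 560.0/6.0 = 93.333 mL/cmH2O.
τ = R × C = 7.106 × 0.09333 L/cmH2O = 0.6632 s.
Fraction remaining = e^(−Te/τ) = e^(−0.53/0.6632) = 0.4497; trapped volume = 560.0 × 0.4497 = 251.83 mL.
Additional alveolar pressure from trapping ≈ V_trapped / C = 251.83 / 93.333 = 2.698 cmH2O.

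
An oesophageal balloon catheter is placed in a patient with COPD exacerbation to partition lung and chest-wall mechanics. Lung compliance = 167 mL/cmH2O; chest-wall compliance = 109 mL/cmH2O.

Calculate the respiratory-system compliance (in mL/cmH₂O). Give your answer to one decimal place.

66.0

Lung and chest wall are elastances in series: 1/Crs = 1/CL + 1/Ccw.
1/Crs = 1/167 + 1/109 = 0.01516.
Crs = 65.963 mL/cmH2O.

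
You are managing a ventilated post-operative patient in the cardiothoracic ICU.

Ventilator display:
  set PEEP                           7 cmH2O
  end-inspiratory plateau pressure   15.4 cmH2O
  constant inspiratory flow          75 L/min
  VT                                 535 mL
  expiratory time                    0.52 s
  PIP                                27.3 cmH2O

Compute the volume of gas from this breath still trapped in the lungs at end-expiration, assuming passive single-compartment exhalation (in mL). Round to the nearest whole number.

Flow: 75 L/min ÷ 60 = 1.25 L/s.
R = (PIP − Pplat)/V̇ = (27.3 − 15.4) / 1.25 = 11.9/1.25 = 9.52 cmH2O·s/L.
C = Vt/(Pplat − PEEP) = 535.0 / (15.4 − 7) = 535.0/8.4 = 63.69 mL/cmH2O.
τ = R × C = 9.52 × 0.06369 L/cmH2O = 0.6063 s.
Fraction remaining = e^(−Te/τ) = e^(−0.52/0.6063) = 0.4242.
Trapped volume = 535.0 × 0.4242 = 226.95 mL.

227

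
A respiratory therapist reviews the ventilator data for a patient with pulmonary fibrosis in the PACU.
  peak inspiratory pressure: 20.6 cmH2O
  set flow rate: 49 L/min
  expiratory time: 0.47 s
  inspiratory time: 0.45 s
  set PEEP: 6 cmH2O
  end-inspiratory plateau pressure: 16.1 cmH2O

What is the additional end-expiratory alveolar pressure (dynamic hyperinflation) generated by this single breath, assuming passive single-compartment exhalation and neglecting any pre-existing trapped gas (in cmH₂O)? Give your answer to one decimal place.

1.0

Flow: 49 L/min ÷ 60 = 0.8167 L/s.
Vt = flow × Ti = 0.8167 L/s × 0.45 s × 1000 mL/L = 367.52 mL.
R = (PIP − Pplat)/V̇ = (20.6 − 16.1) / 0.8167 = 4.5/0.8167 = 5.51 cmH2O·s/L.
C = Vt/(Pplat − PEEP) = 367.52 / (16.1 − 6) = 367.52/10.1 = 36.388 mL/cmH2O.
τ = R × C = 5.51 × 0.03639 L/cmH2O = 0.2005 s.
Fraction remaining = e^(−Te/τ) = e^(−0.47/0.2005) = 0.09593; trapped volume = 367.52 × 0.09593 = 35.256 mL.
Additional alveolar pressure from trapping ≈ V_trapped / C = 35.256 / 36.388 = 0.9689 cmH2O.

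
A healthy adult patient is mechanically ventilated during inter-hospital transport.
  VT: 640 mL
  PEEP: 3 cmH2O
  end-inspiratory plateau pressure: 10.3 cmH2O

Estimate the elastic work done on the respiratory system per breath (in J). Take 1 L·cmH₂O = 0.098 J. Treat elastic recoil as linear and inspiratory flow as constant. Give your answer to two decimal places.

Elastic work ≈ ½ × (Pplat − PEEP) × Vt = 0.5 × (10.3 − 3) × 0.640 L = 0.5 × 7.3 × 0.640 = 2.336 L·cmH2O.
× 0.098 J/(L·cmH2O) → 0.2289 J.

0.23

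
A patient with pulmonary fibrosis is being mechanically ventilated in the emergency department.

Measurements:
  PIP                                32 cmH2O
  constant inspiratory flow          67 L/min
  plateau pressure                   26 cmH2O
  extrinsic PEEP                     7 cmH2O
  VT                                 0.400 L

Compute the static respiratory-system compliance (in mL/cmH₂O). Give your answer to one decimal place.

Cstat = Vt / (Pplat − PEEP) = 400 / (26 − 7) = 400 / 19.0 = 21.053 mL/cmH2O.

21.1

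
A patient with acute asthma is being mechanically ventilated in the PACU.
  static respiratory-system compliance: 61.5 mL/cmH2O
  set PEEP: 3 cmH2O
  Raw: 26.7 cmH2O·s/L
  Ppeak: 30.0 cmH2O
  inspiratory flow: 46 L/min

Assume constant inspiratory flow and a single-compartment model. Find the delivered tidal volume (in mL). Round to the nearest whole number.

402

Flow: 46 L/min ÷ 60 = 0.7667 L/s.
Equation of motion (constant flow): PIP = Vt/C + R·V̇ + PEEP.
Vt/C = PIP − R·V̇ − PEEP = 30.0 − 20.471 − 3 = 6.529 cmH2O.
Vt = C × 6.529 = 61.5 × 6.529 = 401.53 mL.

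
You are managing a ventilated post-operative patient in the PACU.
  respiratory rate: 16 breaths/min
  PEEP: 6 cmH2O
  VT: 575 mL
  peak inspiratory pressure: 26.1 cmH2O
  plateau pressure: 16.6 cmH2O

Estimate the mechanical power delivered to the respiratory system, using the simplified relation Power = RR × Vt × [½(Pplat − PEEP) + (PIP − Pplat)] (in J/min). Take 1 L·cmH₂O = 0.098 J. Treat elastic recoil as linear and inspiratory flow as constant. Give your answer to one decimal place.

13.3

Per-breath work = Vt × [½(Pplat−PEEP) + (PIP−Pplat)] = 0.575 × [0.5×10.6 + 9.5] = 0.575 × 14.8 = 8.51 L·cmH2O.
Power = 16 × 8.51 = 136.16 L·cmH2O/min.
× 0.098 J/(L·cmH2O) → 13.344 J/min.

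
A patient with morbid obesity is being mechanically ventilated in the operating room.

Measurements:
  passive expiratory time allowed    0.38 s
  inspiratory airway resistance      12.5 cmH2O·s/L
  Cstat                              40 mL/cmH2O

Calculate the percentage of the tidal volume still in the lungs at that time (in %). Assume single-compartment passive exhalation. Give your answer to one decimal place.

46.8

τ = R × C = 12.5 × 40 mL/cmH2O = 12.5 × 0.040 L/cmH2O = 0.5 s.
Passive exhalation: V(t)/V₀ = e^(−t/τ) = e^(−0.38/0.5) = 0.4677.
Fraction remaining = 0.4677 → 46.77%.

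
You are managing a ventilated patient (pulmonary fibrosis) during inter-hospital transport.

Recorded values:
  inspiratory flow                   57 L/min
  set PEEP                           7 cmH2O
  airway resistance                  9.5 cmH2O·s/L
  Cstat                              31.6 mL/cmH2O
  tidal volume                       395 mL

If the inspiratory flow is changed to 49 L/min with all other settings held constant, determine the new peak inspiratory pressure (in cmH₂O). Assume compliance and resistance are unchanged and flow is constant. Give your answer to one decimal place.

Flow: 57 L/min ÷ 60 = 0.95 L/s.
New flow: 49 L/min ÷ 60 = 0.8167 L/s.
PIP = Vt/C + R·V̇ + PEEP (constant-flow equation of motion).
Only the resistive term changes: ΔPIP = R × ΔV̇ = 9.5 × (0.8167 − 0.95) = 9.5 × -0.1333 = -1.266 cmH2O.
Original PIP = 395/31.6 + 9.5×0.95 + 7 = 28.525 cmH2O; new PIP = 28.525 + (-1.266) = 27.259 cmH2O.

27.3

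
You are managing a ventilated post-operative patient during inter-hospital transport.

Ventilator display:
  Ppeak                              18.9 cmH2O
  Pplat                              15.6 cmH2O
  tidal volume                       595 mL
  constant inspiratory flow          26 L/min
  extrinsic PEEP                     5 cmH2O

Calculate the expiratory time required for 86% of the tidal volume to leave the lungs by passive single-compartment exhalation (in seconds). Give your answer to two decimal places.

Flow: 26 L/min ÷ 60 = 0.4333 L/s.
R = (PIP − Pplat)/V̇ = (18.9 − 15.6) / 0.4333 = 3.3/0.4333 = 7.616 cmH2O·s/L.
C = Vt/(Pplat − PEEP) = 595.0 / (15.6 − 5) = 595.0/10.6 = 56.132 mL/cmH2O.
τ = R × C = 7.616 × 0.05613 L/cmH2O = 0.4275 s.
t = −τ·ln(1 − 0.86) = −0.4275·ln(0.14) = 0.8405 s.

0.84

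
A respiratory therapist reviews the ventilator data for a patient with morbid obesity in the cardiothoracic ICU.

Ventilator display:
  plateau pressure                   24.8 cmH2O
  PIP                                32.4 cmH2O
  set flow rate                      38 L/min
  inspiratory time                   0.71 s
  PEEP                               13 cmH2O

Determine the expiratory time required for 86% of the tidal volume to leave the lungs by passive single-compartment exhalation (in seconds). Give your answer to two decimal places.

Flow: 38 L/min ÷ 60 = 0.6333 L/s.
Vt = flow × Ti = 0.6333 L/s × 0.71 s × 1000 mL/L = 449.64 mL.
R = (PIP − Pplat)/V̇ = (32.4 − 24.8) / 0.6333 = 7.6/0.6333 = 12.001 cmH2O·s/L.
C = Vt/(Pplat − PEEP) = 449.64 / (24.8 − 13) = 449.64/11.8 = 38.105 mL/cmH2O.
τ = R × C = 12.001 × 0.03811 L/cmH2O = 0.4574 s.
t = −τ·ln(1 − 0.86) = −0.4574·ln(0.14) = 0.8993 s.

0.90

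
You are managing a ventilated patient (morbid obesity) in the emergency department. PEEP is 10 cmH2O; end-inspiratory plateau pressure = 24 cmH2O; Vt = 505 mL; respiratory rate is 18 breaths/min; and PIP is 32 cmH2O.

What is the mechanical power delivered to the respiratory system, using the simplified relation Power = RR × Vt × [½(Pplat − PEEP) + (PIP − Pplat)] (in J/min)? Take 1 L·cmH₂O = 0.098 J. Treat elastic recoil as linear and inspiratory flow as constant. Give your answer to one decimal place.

13.4

Per-breath work = Vt × [½(Pplat−PEEP) + (PIP−Pplat)] = 0.505 × [0.5×14.0 + 8.0] = 0.505 × 15.0 = 7.575 L·cmH2O.
Power = 18 × 7.575 = 136.35 L·cmH2O/min.
× 0.098 J/(L·cmH2O) → 13.362 J/min.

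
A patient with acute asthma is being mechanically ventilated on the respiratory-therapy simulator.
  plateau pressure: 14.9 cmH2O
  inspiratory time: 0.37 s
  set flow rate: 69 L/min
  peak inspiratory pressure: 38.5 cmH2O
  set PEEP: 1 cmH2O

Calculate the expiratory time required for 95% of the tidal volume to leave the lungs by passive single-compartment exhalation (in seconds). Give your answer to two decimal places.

Flow: 69 L/min ÷ 60 = 1.15 L/s.
Vt = flow × Ti = 1.15 L/s × 0.37 s × 1000 mL/L = 425.5 mL.
R = (PIP − Pplat)/V̇ = (38.5 − 14.9) / 1.15 = 23.6/1.15 = 20.522 cmH2O·s/L.
C = Vt/(Pplat − PEEP) = 425.5 / (14.9 − 1) = 425.5/13.9 = 30.612 mL/cmH2O.
τ = R × C = 20.522 × 0.03061 L/cmH2O = 0.6282 s.
t = −τ·ln(1 − 0.95) = −0.6282·ln(0.05) = 1.882 s.

1.88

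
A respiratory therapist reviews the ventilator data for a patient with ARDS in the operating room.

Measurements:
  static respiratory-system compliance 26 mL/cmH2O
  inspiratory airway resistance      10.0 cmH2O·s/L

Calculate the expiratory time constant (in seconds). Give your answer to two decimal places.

0.26

τ = R × C = 10.0 × 26 mL/cmH2O = 10.0 × 0.026 L/cmH2O = 0.26 s.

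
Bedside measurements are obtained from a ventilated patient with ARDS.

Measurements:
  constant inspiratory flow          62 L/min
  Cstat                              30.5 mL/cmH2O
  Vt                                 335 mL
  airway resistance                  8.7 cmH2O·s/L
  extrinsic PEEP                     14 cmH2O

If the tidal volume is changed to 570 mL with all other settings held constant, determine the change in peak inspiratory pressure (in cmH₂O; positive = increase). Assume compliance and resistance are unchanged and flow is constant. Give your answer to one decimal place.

7.7

PIP = Vt/C + R·V̇ + PEEP (constant-flow equation of motion).
Only the elastic term changes: ΔPIP = ΔVt / C = (570 − 335) / 30.5 = 7.705 cmH2O.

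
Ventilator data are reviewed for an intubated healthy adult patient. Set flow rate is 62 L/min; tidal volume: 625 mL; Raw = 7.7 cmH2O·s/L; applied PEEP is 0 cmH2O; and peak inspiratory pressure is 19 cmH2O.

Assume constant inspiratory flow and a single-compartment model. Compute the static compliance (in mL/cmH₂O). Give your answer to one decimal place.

Flow: 62 L/min ÷ 60 = 1.0333 L/s.
Equation of motion (constant flow): PIP = Vt/C + R·V̇ + PEEP.
Vt/C = PIP − R·V̇ − PEEP = 19 − 7.7×1.0333 − 0 = 19 − 7.956 − 0 = 11.044 cmH2O.
C = Vt / 11.044 = 625 / 11.044 = 56.592 mL/cmH2O.

56.6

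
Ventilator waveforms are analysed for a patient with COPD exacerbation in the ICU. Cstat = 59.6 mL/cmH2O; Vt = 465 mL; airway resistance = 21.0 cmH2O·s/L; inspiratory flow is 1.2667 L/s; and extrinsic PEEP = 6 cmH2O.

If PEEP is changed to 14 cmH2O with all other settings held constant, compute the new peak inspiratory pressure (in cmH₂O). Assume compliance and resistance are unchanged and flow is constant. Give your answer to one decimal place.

PIP = Vt/C + R·V̇ + PEEP (constant-flow equation of motion).
Only the baseline term changes: ΔPIP = ΔPEEP = 14 − 6 = 8.0 cmH2O.
Original PIP = 465/59.6 + 21.0×1.2667 + 6 = 40.403 cmH2O; new PIP = 40.403 + (8.0) = 48.403 cmH2O.

48.4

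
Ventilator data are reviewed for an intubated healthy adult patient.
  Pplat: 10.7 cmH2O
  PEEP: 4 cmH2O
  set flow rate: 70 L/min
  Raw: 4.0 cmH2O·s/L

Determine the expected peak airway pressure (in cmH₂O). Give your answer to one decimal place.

Flow: 70 L/min ÷ 60 = 1.1667 L/s.
PIP = Pplat + Raw × flow = 10.7 + 4.0 × 1.1667 = 10.7 + 4.667 = 15.367 cmH2O.

15.4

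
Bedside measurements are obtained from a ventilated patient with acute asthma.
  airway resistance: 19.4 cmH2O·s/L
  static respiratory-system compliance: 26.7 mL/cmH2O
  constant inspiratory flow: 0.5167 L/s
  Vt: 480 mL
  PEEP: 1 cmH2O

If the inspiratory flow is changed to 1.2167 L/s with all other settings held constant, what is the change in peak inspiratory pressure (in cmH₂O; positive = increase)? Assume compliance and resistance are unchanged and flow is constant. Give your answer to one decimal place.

13.6

PIP = Vt/C + R·V̇ + PEEP (constant-flow equation of motion).
Only the resistive term changes: ΔPIP = R × ΔV̇ = 19.4 × (1.2167 − 0.5167) = 19.4 × 0.7 = 13.58 cmH2O.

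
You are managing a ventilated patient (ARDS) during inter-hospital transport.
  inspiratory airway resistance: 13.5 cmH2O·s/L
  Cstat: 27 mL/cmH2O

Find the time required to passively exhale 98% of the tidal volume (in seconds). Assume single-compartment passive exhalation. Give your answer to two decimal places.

τ = R × C = 13.5 × 27 mL/cmH2O = 13.5 × 0.027 L/cmH2O = 0.3645 s.
Exhaled fraction f = 1 − e^(−t/τ) → t = −τ·ln(1 − f) = −0.3645·ln(0.02) = 1.426 s.

1.43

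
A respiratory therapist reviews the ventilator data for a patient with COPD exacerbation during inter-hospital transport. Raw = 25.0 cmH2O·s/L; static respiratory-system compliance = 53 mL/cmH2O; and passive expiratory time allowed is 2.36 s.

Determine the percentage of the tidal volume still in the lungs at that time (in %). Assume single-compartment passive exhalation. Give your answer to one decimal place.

16.8

τ = R × C = 25.0 × 53 mL/cmH2O = 25.0 × 0.053 L/cmH2O = 1.325 s.
Passive exhalation: V(t)/V₀ = e^(−t/τ) = e^(−2.36/1.325) = 0.1684.
Fraction remaining = 0.1684 → 16.84%.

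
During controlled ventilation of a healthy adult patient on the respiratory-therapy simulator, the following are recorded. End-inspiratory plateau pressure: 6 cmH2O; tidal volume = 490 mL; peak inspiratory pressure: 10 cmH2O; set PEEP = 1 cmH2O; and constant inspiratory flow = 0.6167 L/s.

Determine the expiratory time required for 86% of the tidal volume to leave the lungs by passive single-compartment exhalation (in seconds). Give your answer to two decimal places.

R = (PIP − Pplat)/V̇ = (10 − 6) / 0.6167 = 4.0/0.6167 = 6.486 cmH2O·s/L.
C = Vt/(Pplat − PEEP) = 490.0 / (6 − 1) = 490.0/5.0 = 98.0 mL/cmH2O.
τ = R × C = 6.486 × 0.098 L/cmH2O = 0.6356 s.
t = −τ·ln(1 − 0.86) = −0.6356·ln(0.14) = 1.25 s.

1.25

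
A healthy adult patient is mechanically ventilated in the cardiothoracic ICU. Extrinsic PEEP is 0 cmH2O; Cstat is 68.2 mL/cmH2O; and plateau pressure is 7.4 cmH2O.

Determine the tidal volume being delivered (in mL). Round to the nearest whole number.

Vt = Cstat × (Pplat − PEEP) = 68.2 × (7.4 − 0) = 68.2 × 7.4 = 504.68 mL.

505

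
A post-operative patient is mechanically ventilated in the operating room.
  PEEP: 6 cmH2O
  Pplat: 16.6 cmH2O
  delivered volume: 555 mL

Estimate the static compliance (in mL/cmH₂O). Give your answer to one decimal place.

Cstat = Vt / (Pplat − PEEP) = 555 / (16.6 − 6) = 555 / 10.6 = 52.358 mL/cmH2O.

52.4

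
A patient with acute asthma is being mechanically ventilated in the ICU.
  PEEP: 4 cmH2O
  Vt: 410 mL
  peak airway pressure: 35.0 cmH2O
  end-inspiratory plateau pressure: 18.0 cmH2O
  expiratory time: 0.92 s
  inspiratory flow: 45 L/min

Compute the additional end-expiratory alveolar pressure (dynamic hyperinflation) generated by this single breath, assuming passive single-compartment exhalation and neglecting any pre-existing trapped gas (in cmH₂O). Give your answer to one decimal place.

Flow: 45 L/min ÷ 60 = 0.75 L/s.
R = (PIP − Pplat)/V̇ = (35.0 − 18.0) / 0.75 = 17.0/0.75 = 22.667 cmH2O·s/L.
C = Vt/(Pplat − PEEP) = 410.0 / (18.0 − 4) = 410.0/14.0 = 29.286 mL/cmH2O.
τ = R × C = 22.667 × 0.02929 L/cmH2O = 0.6639 s.
Fraction remaining = e^(−Te/τ) = e^(−0.92/0.6639) = 0.2501; trapped volume = 410.0 × 0.2501 = 102.54 mL.
Additional alveolar pressure from trapping ≈ V_trapped / C = 102.54 / 29.286 = 3.501 cmH2O.

3.5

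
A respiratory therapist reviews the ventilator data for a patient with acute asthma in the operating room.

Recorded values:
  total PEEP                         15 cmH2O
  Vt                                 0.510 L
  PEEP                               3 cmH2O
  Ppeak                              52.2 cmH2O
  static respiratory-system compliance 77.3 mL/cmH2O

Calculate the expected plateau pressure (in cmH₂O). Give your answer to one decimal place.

End-expiratory occlusion gives total PEEP = 15 cmH2O (intrinsic PEEP = 15 − 3 = 12). Use total PEEP for the elastic gradient.
Pplat = PEEPtotal + Vt / Cstat = 15 + 510 / 77.3 = 15 + 6.598 = 21.598 cmH2O.

21.6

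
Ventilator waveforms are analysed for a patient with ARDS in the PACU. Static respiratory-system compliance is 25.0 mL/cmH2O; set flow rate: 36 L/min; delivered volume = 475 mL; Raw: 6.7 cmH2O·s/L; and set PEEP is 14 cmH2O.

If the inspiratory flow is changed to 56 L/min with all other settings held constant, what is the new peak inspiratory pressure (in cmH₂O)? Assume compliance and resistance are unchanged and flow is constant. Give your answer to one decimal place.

39.3

Flow: 36 L/min ÷ 60 = 0.6 L/s.
New flow: 56 L/min ÷ 60 = 0.9333 L/s.
PIP = Vt/C + R·V̇ + PEEP (constant-flow equation of motion).
Only the resistive term changes: ΔPIP = R × ΔV̇ = 6.7 × (0.9333 − 0.6) = 6.7 × 0.3333 = 2.233 cmH2O.
Original PIP = 475/25.0 + 6.7×0.6 + 14 = 37.02 cmH2O; new PIP = 37.02 + (2.233) = 39.253 cmH2O.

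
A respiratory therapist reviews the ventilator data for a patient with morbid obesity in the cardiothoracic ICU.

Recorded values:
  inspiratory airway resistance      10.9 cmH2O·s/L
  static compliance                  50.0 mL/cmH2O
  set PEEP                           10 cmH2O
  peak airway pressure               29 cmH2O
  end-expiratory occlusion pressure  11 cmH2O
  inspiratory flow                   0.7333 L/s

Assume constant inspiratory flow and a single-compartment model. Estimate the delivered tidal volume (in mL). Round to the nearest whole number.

500

Total PEEP = 11 cmH2O (set 10 + intrinsic 1); this is the baseline alveolar pressure.
Equation of motion (constant flow): PIP = Vt/C + R·V̇ + PEEP.
Vt/C = PIP − R·V̇ − PEEP = 29 − 7.993 − 11 = 10.007 cmH2O.
Vt = C × 10.007 = 50.0 × 10.007 = 500.35 mL.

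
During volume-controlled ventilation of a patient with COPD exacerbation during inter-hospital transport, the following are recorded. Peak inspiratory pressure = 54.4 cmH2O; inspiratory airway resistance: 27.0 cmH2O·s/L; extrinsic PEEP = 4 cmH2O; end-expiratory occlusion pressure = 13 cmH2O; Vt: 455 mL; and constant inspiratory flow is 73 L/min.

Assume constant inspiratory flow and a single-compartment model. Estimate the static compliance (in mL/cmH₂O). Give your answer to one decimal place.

Flow: 73 L/min ÷ 60 = 1.2167 L/s.
Total PEEP = 13 cmH2O (set 4 + intrinsic 9); this is the baseline alveolar pressure.
Equation of motion (constant flow): PIP = Vt/C + R·V̇ + PEEP.
Vt/C = PIP − R·V̇ − PEEP = 54.4 − 27.0×1.2167 − 13 = 54.4 − 32.851 − 13 = 8.549 cmH2O.
C = Vt / 8.549 = 455 / 8.549 = 53.223 mL/cmH2O.

53.2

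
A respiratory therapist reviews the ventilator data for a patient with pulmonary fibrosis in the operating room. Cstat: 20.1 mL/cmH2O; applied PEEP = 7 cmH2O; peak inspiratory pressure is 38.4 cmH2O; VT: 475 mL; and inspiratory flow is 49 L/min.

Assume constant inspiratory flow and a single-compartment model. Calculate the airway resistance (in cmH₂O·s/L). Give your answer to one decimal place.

Flow: 49 L/min ÷ 60 = 0.8167 L/s.
Equation of motion (constant flow): PIP = Vt/C + R·V̇ + PEEP.
R·V̇ = PIP − Vt/C − PEEP = 38.4 − 475/20.1 − 7 = 38.4 − 23.632 − 7 = 7.768 cmH2O.
R = 7.768 / 0.8167 = 9.511 cmH2O·s/L.

9.5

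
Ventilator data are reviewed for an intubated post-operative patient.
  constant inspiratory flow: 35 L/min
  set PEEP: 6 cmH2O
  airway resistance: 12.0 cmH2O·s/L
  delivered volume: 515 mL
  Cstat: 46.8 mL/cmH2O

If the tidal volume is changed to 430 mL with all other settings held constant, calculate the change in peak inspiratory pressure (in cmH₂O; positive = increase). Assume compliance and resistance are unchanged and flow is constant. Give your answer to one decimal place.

PIP = Vt/C + R·V̇ + PEEP (constant-flow equation of motion).
Only the elastic term changes: ΔPIP = ΔVt / C = (430 − 515) / 46.8 = -1.816 cmH2O.

-1.8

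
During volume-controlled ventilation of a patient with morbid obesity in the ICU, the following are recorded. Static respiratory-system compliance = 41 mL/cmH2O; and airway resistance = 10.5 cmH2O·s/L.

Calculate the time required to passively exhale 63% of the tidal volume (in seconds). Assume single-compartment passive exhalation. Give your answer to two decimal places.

0.43

τ = R × C = 10.5 × 41 mL/cmH2O = 10.5 × 0.041 L/cmH2O = 0.4305 s.
Exhaled fraction f = 1 − e^(−t/τ) → t = −τ·ln(1 − f) = −0.4305·ln(0.37) = 0.428 s.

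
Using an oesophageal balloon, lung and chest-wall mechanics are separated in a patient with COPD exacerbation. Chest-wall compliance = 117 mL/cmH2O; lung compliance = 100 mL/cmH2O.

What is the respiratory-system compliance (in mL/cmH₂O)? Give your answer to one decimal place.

53.9

Lung and chest wall are elastances in series: 1/Crs = 1/CL + 1/Ccw.
1/Crs = 1/100 + 1/117 = 0.01855.
Crs = 53.908 mL/cmH2O.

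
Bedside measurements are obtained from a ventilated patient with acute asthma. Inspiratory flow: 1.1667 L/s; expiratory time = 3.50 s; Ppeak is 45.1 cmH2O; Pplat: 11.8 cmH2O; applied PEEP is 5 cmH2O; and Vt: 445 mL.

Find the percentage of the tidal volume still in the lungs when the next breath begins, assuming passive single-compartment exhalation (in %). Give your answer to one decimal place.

R = (PIP − Pplat)/V̇ = (45.1 − 11.8) / 1.1667 = 33.3/1.1667 = 28.542 cmH2O·s/L.
C = Vt/(Pplat − PEEP) = 445.0 / (11.8 − 5) = 445.0/6.8 = 65.441 mL/cmH2O.
τ = R × C = 28.542 × 0.06544 L/cmH2O = 1.868 s.
Fraction remaining at end-expiration = e^(−Te/τ) = e^(−3.50/1.868) = 0.1536 → 15.36%.

15.4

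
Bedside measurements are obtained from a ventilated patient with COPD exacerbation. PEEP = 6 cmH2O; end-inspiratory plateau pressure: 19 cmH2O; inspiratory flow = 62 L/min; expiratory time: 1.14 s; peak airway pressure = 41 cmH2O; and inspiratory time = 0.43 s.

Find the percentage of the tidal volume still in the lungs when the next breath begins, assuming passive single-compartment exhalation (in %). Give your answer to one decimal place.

20.9

Flow: 62 L/min ÷ 60 = 1.0333 L/s.
Vt = flow × Ti = 1.0333 L/s × 0.43 s × 1000 mL/L = 444.32 mL.
R = (PIP − Pplat)/V̇ = (41 − 19) / 1.0333 = 22.0/1.0333 = 21.291 cmH2O·s/L.
C = Vt/(Pplat − PEEP) = 444.32 / (19 − 6) = 444.32/13.0 = 34.178 mL/cmH2O.
τ = R × C = 21.291 × 0.03418 L/cmH2O = 0.7277 s.
Fraction remaining at end-expiration = e^(−Te/τ) = e^(−1.14/0.7277) = 0.2088 → 20.88%.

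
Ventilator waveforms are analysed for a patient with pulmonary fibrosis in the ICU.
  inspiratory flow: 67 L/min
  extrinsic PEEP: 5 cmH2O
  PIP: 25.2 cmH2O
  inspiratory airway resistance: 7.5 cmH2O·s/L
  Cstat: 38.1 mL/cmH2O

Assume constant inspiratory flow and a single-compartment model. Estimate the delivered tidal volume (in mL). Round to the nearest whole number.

Flow: 67 L/min ÷ 60 = 1.1167 L/s.
Equation of motion (constant flow): PIP = Vt/C + R·V̇ + PEEP.
Vt/C = PIP − R·V̇ − PEEP = 25.2 − 8.375 − 5 = 11.825 cmH2O.
Vt = C × 11.825 = 38.1 × 11.825 = 450.53 mL.

451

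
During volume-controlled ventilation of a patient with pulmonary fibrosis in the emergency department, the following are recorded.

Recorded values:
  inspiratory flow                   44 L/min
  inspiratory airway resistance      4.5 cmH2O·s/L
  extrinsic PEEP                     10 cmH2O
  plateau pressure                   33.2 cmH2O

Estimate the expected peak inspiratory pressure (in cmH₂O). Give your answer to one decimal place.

Flow: 44 L/min ÷ 60 = 0.7333 L/s.
PIP = Pplat + Raw × flow = 33.2 + 4.5 × 0.7333 = 33.2 + 3.3 = 36.5 cmH2O.

36.5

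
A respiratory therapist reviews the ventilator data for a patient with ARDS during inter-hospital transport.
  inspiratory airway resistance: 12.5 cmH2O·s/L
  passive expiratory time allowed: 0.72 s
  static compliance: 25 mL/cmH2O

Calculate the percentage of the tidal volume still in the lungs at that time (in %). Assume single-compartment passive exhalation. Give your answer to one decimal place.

τ = R × C = 12.5 × 25 mL/cmH2O = 12.5 × 0.025 L/cmH2O = 0.3125 s.
Passive exhalation: V(t)/V₀ = e^(−t/τ) = e^(−0.72/0.3125) = 0.09986.
Fraction remaining = 0.09986 → 9.986%.

10.0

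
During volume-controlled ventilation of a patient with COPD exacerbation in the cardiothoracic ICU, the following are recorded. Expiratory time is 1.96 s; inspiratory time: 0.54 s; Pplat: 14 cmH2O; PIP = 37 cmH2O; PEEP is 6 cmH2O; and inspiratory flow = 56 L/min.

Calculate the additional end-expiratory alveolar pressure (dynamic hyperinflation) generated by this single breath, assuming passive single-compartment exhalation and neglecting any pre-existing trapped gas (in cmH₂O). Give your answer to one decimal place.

2.3

Flow: 56 L/min ÷ 60 = 0.9333 L/s.
Vt = flow × Ti = 0.9333 L/s × 0.54 s × 1000 mL/L = 503.98 mL.
R = (PIP − Pplat)/V̇ = (37 − 14) / 0.9333 = 23.0/0.9333 = 24.644 cmH2O·s/L.
C = Vt/(Pplat − PEEP) = 503.98 / (14 − 6) = 503.98/8.0 = 62.998 mL/cmH2O.
τ = R × C = 24.644 × 0.063 L/cmH2O = 1.553 s.
Fraction remaining = e^(−Te/τ) = e^(−1.96/1.553) = 0.2831; trapped volume = 503.98 × 0.2831 = 142.68 mL.
Additional alveolar pressure from trapping ≈ V_trapped / C = 142.68 / 62.998 = 2.265 cmH2O.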